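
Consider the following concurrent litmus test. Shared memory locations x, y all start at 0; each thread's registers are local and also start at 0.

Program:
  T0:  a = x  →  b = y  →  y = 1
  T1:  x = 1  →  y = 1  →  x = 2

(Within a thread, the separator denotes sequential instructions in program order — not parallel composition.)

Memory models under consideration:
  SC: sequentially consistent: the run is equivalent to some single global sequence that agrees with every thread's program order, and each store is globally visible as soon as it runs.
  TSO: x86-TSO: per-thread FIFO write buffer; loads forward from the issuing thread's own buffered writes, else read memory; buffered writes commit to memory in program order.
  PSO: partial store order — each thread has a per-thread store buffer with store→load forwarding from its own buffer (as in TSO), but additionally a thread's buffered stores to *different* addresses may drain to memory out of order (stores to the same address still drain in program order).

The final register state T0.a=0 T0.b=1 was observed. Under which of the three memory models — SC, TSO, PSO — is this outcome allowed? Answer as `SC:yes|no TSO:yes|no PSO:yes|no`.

SC:yes TSO:yes PSO:yes

outcome vector order: (T0.a,T0.b)
under SC → (0,0); (0,1); (1,0); (1,1); (2,1)
under TSO → (0,0); (0,1); (1,0); (1,1); (2,1)
under PSO → (0,0); (0,1); (1,0); (1,1); (2,0); (2,1)
target (0,1) ∈ {SC,TSO,PSO}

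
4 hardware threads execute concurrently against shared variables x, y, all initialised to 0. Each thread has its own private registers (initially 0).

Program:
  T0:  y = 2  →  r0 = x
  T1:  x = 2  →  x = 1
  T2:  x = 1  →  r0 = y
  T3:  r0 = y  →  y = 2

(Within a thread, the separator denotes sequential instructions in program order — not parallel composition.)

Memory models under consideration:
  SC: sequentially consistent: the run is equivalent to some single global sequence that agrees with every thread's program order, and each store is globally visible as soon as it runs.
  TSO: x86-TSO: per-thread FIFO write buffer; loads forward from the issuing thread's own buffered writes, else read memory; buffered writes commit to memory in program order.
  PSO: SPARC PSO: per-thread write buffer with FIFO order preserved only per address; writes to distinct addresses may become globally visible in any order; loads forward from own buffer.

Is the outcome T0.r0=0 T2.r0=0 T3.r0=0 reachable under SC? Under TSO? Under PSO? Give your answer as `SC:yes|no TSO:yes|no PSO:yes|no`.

outcome vector order: (T0.r0,T2.r0,T3.r0)
SC (10): 0/2/0; 0/2/2; 1/0/0; 1/0/2; 1/2/0; 1/2/2; 2/0/0; 2/0/2; 2/2/0; 2/2/2
TSO (12): 0/0/0; 0/0/2; 0/2/0; 0/2/2; 1/0/0; 1/0/2; 1/2/0; 1/2/2; 2/0/0; 2/0/2; 2/2/0; 2/2/2
PSO (12): 0/0/0; 0/0/2; 0/2/0; 0/2/2; 1/0/0; 1/0/2; 1/2/0; 1/2/2; 2/0/0; 2/0/2; 2/2/0; 2/2/2
target 0/0/0 ∈ {TSO,PSO}

SC:no TSO:yes PSO:yes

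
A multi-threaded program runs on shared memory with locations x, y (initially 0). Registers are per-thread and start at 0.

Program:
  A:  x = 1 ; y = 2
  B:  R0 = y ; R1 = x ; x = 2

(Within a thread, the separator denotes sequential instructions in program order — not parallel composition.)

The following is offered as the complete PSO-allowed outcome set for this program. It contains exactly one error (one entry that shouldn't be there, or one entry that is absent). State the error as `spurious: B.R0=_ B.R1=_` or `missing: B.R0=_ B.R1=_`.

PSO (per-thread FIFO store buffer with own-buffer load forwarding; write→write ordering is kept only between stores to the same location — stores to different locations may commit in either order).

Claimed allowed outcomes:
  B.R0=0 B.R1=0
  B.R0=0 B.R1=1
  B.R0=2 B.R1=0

missing: B.R0=2 B.R1=1

outcome vector order: (B.R0,B.R1)
PSO (4): 00 01 20 21
PSO∖claimed = {21}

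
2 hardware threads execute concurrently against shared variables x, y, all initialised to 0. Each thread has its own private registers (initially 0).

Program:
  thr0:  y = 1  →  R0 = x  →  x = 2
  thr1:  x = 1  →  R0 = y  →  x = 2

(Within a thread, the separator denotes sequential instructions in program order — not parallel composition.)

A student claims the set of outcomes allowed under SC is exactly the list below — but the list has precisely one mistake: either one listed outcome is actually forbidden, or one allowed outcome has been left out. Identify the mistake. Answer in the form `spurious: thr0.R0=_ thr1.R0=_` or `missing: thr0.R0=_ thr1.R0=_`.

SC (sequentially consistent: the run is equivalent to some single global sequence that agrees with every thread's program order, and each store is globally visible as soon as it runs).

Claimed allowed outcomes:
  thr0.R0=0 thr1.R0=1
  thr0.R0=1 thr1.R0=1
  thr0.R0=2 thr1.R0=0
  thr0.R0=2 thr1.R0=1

outcome vector order: (thr0.R0,thr1.R0)
SC (5): (0,1) (1,0) (1,1) (2,0) (2,1)
SC∖claimed = {(1,0)}

missing: thr0.R0=1 thr1.R0=0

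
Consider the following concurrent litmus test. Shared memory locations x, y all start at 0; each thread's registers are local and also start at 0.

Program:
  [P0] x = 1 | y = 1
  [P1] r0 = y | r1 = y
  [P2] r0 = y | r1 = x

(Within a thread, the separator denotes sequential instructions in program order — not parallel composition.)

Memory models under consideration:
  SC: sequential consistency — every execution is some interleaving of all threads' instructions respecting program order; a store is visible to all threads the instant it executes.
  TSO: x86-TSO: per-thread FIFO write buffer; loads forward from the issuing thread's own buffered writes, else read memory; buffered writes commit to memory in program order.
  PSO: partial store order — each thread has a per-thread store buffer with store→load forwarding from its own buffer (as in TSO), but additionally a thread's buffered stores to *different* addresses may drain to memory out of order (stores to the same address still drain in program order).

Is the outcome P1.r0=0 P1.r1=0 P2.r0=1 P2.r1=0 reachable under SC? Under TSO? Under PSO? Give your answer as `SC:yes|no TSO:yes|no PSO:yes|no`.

outcome vector order: (P1.r0,P1.r1,P2.r0,P2.r1)
under SC → 0/0/0/0 0/0/0/1 0/0/1/1 0/1/0/0 0/1/0/1 0/1/1/1 1/1/0/0 1/1/0/1 1/1/1/1
under TSO → 0/0/0/0 0/0/0/1 0/0/1/1 0/1/0/0 0/1/0/1 0/1/1/1 1/1/0/0 1/1/0/1 1/1/1/1
under PSO → 0/0/0/0 0/0/0/1 0/0/1/0 0/0/1/1 0/1/0/0 0/1/0/1 0/1/1/0 0/1/1/1 1/1/0/0 1/1/0/1 1/1/1/0 1/1/1/1
target 0/0/1/0 ∈ {PSO}

SC:no TSO:no PSO:yes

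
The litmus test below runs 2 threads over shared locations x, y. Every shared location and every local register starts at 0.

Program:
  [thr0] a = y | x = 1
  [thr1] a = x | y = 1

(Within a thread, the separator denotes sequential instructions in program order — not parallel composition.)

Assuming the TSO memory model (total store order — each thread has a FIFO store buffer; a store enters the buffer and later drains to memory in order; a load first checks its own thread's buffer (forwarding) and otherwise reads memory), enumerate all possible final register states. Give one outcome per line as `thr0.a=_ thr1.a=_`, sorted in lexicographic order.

outcome vector order: (thr0.a,thr1.a)
|TSO outcomes| = 3

thr0.a=0 thr1.a=0
thr0.a=0 thr1.a=1
thr0.a=1 thr1.a=0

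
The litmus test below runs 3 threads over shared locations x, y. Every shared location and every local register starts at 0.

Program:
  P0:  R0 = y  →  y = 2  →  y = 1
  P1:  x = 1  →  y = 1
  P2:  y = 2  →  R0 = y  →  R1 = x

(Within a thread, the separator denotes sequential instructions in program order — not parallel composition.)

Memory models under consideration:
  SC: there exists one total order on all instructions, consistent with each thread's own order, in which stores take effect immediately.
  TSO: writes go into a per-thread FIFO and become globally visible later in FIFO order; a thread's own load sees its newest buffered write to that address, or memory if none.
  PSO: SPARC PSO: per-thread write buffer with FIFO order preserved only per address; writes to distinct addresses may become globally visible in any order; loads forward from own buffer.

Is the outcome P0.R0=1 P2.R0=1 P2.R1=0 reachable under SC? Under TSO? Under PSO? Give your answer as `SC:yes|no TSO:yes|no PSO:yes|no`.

outcome vector order: (P0.R0,P2.R0,P2.R1)
[SC] allowed = {(0,1,0) (0,1,1) (0,2,0) (0,2,1) (1,1,1) (1,2,0) (1,2,1) (2,1,0) (2,1,1) (2,2,0) (2,2,1)}
[TSO] allowed = {(0,1,0) (0,1,1) (0,2,0) (0,2,1) (1,1,1) (1,2,0) (1,2,1) (2,1,0) (2,1,1) (2,2,0) (2,2,1)}
[PSO] allowed = {(0,1,0) (0,1,1) (0,2,0) (0,2,1) (1,1,0) (1,1,1) (1,2,0) (1,2,1) (2,1,0) (2,1,1) (2,2,0) (2,2,1)}
target (1,1,0) ∈ {PSO}

SC:no TSO:no PSO:yes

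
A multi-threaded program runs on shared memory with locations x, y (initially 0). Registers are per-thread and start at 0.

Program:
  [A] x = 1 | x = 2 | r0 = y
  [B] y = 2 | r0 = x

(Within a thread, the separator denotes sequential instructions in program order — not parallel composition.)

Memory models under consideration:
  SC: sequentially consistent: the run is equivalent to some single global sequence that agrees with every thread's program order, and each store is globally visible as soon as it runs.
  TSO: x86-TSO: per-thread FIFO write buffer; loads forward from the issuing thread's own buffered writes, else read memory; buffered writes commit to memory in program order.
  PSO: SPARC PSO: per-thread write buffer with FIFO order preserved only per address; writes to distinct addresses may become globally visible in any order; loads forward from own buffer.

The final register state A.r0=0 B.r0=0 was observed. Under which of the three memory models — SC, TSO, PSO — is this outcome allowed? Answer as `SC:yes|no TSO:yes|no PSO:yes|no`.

outcome vector order: (A.r0,B.r0)
[SC] allowed = {<0 2>; <2 0>; <2 1>; <2 2>}
[TSO] allowed = {<0 0>; <0 1>; <0 2>; <2 0>; <2 1>; <2 2>}
[PSO] allowed = {<0 0>; <0 1>; <0 2>; <2 0>; <2 1>; <2 2>}
target <0 0> ∈ {TSO,PSO}

SC:no TSO:yes PSO:yes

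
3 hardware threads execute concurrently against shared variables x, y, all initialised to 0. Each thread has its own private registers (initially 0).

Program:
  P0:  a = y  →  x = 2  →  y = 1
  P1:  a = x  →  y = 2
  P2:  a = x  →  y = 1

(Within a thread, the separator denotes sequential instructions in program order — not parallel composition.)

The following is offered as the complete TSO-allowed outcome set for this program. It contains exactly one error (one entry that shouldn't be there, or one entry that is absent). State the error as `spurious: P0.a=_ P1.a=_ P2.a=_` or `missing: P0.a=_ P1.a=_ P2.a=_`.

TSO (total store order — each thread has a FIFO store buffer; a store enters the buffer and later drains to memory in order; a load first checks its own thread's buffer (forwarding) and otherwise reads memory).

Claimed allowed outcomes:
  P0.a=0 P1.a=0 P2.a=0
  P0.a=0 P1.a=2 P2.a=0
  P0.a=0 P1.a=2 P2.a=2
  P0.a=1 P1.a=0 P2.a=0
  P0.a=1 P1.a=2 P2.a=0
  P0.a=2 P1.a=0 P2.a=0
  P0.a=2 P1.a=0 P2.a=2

outcome vector order: (P0.a,P1.a,P2.a)
under TSO → 000, 002, 020, 022, 100, 120, 200, 202
TSO∖claimed = {002}

missing: P0.a=0 P1.a=0 P2.a=2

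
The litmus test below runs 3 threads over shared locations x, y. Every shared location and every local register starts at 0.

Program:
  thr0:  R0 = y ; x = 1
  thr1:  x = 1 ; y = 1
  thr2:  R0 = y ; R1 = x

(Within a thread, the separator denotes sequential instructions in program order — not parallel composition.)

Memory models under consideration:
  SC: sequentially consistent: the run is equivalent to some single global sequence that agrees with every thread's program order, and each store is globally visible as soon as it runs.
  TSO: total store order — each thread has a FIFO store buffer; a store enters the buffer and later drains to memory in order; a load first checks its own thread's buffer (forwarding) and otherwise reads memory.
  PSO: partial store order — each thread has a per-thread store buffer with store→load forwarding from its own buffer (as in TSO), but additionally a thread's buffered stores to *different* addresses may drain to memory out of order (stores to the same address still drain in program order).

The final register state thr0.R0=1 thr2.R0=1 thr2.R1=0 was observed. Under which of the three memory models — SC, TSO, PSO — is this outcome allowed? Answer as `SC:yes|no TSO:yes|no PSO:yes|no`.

outcome vector order: (thr0.R0,thr2.R0,thr2.R1)
SC: 6 outcomes — {(0,0,0), (0,0,1), (0,1,1), (1,0,0), (1,0,1), (1,1,1)}
TSO: 6 outcomes — {(0,0,0), (0,0,1), (0,1,1), (1,0,0), (1,0,1), (1,1,1)}
PSO: 8 outcomes — {(0,0,0), (0,0,1), (0,1,0), (0,1,1), (1,0,0), (1,0,1), (1,1,0), (1,1,1)}
target (1,1,0) ∈ {PSO}

SC:no TSO:no PSO:yes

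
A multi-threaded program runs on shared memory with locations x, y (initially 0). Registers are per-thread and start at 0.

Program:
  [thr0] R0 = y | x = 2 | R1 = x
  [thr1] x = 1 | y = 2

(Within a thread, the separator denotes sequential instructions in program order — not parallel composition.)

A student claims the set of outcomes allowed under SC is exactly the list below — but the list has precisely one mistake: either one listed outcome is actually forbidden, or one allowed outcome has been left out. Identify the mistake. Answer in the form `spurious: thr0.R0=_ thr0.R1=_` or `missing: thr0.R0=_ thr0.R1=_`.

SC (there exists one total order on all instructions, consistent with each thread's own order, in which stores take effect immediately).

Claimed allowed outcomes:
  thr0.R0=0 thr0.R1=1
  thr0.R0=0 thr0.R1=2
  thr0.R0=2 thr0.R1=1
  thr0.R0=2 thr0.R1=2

outcome vector order: (thr0.R0,thr0.R1)
[SC] allowed = {0/1, 0/2, 2/2}
claimed∖SC = {2/1}

spurious: thr0.R0=2 thr0.R1=1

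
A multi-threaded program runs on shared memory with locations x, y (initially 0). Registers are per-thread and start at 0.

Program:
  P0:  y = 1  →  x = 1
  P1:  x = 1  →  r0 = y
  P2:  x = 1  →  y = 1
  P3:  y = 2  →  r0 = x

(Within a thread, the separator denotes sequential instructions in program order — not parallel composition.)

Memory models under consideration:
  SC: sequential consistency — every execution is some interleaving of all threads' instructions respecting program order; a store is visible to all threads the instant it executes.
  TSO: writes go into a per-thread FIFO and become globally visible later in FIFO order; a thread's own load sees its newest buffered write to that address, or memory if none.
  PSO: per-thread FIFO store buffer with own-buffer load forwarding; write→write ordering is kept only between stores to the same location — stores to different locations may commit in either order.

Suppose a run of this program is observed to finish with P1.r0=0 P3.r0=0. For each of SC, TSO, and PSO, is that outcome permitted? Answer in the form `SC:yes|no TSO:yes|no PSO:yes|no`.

outcome vector order: (P1.r0,P3.r0)
SC: 5 outcomes — {(0,1); (1,0); (1,1); (2,0); (2,1)}
TSO: 6 outcomes — {(0,0); (0,1); (1,0); (1,1); (2,0); (2,1)}
PSO: 6 outcomes — {(0,0); (0,1); (1,0); (1,1); (2,0); (2,1)}
target (0,0) ∈ {TSO,PSO}

SC:no TSO:yes PSO:yes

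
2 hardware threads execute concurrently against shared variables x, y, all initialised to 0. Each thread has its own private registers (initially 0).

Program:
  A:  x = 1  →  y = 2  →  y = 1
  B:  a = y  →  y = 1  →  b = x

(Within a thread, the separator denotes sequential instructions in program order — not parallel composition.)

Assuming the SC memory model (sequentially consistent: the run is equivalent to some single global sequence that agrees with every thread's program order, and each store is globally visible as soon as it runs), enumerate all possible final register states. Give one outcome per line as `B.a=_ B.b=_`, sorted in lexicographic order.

outcome vector order: (B.a,B.b)
|SC outcomes| = 4

B.a=0 B.b=0
B.a=0 B.b=1
B.a=1 B.b=1
B.a=2 B.b=1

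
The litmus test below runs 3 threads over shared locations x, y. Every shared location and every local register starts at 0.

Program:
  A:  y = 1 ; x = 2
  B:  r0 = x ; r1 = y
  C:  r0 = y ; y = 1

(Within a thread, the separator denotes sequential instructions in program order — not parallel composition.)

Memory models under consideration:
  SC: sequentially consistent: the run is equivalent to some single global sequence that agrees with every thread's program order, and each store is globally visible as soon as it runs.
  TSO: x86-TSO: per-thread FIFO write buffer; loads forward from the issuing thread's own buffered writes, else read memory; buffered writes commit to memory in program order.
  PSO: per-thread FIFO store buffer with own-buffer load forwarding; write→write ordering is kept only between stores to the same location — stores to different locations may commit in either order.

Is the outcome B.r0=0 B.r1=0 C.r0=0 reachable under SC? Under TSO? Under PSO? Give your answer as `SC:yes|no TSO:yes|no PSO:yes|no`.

SC:yes TSO:yes PSO:yes

outcome vector order: (B.r0,B.r1,C.r0)
SC (6): (0,0,0) (0,0,1) (0,1,0) (0,1,1) (2,1,0) (2,1,1)
TSO (6): (0,0,0) (0,0,1) (0,1,0) (0,1,1) (2,1,0) (2,1,1)
PSO (8): (0,0,0) (0,0,1) (0,1,0) (0,1,1) (2,0,0) (2,0,1) (2,1,0) (2,1,1)
target (0,0,0) ∈ {SC,TSO,PSO}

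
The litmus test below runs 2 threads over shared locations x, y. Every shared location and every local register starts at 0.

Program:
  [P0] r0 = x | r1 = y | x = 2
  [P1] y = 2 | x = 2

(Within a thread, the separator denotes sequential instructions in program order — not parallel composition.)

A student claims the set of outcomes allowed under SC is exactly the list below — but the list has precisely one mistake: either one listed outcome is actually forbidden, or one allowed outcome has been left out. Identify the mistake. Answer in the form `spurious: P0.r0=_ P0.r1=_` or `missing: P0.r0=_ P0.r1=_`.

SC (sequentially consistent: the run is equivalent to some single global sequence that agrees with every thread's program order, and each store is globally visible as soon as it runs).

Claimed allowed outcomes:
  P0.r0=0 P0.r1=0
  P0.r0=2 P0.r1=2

missing: P0.r0=0 P0.r1=2

outcome vector order: (P0.r0,P0.r1)
[SC] allowed = {(0,0), (0,2), (2,2)}
SC∖claimed = {(0,2)}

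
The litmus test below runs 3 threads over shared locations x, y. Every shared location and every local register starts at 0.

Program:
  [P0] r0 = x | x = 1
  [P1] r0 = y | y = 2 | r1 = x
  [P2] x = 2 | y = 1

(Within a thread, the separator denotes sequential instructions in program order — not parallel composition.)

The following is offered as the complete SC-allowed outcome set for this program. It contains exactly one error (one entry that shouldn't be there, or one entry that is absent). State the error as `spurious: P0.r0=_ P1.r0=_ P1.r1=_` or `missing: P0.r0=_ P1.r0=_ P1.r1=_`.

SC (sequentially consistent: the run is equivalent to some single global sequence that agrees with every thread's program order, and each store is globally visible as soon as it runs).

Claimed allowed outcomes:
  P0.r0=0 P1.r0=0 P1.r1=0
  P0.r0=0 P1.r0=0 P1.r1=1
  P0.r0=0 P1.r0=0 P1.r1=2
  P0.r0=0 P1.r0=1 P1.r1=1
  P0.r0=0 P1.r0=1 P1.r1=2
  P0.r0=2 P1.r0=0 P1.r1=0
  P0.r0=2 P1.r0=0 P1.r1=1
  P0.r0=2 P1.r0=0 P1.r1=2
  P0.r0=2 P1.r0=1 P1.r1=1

outcome vector order: (P0.r0,P1.r0,P1.r1)
SC: 10 outcomes — {<0 0 0> <0 0 1> <0 0 2> <0 1 1> <0 1 2> <2 0 0> <2 0 1> <2 0 2> <2 1 1> <2 1 2>}
SC∖claimed = {<2 1 2>}

missing: P0.r0=2 P1.r0=1 P1.r1=2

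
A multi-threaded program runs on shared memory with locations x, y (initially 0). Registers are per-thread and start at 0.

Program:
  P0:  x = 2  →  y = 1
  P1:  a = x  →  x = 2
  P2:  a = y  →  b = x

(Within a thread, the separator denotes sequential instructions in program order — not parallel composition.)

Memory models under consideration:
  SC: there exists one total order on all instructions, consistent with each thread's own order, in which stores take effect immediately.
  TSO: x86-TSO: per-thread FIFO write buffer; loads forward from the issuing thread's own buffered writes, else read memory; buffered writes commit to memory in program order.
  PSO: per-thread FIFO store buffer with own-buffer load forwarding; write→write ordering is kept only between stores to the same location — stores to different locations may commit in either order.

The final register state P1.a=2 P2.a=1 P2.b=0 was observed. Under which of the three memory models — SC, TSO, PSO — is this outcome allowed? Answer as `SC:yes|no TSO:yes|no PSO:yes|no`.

outcome vector order: (P1.a,P2.a,P2.b)
SC: 6 outcomes — {<0 0 0>; <0 0 2>; <0 1 2>; <2 0 0>; <2 0 2>; <2 1 2>}
TSO: 6 outcomes — {<0 0 0>; <0 0 2>; <0 1 2>; <2 0 0>; <2 0 2>; <2 1 2>}
PSO: 8 outcomes — {<0 0 0>; <0 0 2>; <0 1 0>; <0 1 2>; <2 0 0>; <2 0 2>; <2 1 0>; <2 1 2>}
target <2 1 0> ∈ {PSO}

SC:no TSO:no PSO:yes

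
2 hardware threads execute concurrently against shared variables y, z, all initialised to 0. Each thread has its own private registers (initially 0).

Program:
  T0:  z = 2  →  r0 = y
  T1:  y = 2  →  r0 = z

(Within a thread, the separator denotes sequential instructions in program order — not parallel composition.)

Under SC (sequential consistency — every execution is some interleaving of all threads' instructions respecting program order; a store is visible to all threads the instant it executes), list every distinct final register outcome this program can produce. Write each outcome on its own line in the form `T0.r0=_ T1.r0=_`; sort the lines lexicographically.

outcome vector order: (T0.r0,T1.r0)
|SC outcomes| = 3

T0.r0=0 T1.r0=2
T0.r0=2 T1.r0=0
T0.r0=2 T1.r0=2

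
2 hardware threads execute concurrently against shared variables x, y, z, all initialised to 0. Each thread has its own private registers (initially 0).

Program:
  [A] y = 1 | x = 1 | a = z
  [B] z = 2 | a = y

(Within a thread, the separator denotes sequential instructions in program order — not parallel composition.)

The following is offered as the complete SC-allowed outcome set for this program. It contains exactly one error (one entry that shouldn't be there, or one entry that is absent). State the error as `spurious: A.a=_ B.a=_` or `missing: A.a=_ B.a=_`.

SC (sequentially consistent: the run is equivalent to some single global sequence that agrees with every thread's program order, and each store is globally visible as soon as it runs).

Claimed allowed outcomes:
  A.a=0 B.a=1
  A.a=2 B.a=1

outcome vector order: (A.a,B.a)
SC: 3 outcomes — {0/1 2/0 2/1}
SC∖claimed = {2/0}

missing: A.a=2 B.a=0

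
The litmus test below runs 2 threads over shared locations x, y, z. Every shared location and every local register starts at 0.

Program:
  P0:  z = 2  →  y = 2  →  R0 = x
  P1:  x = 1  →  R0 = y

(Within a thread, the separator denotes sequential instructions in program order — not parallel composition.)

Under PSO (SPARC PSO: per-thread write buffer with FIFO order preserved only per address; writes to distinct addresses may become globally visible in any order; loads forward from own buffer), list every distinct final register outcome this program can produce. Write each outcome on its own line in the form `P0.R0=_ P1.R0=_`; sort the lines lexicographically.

P0.R0=0 P1.R0=0
P0.R0=0 P1.R0=2
P0.R0=1 P1.R0=0
P0.R0=1 P1.R0=2

outcome vector order: (P0.R0,P1.R0)
|PSO outcomes| = 4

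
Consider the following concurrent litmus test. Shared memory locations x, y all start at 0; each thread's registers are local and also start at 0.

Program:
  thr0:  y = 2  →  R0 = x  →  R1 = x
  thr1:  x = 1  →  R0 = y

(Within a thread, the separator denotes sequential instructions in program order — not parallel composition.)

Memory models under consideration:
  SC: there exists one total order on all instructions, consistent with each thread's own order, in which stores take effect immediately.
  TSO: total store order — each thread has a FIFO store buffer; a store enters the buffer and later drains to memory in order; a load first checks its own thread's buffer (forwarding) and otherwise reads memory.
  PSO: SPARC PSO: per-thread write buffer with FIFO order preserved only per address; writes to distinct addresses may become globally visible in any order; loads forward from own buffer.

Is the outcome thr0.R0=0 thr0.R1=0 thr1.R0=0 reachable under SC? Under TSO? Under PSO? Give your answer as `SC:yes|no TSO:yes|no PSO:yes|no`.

outcome vector order: (thr0.R0,thr0.R1,thr1.R0)
SC (4): 0/0/2 0/1/2 1/1/0 1/1/2
TSO (6): 0/0/0 0/0/2 0/1/0 0/1/2 1/1/0 1/1/2
PSO (6): 0/0/0 0/0/2 0/1/0 0/1/2 1/1/0 1/1/2
target 0/0/0 ∈ {TSO,PSO}

SC:no TSO:yes PSO:yes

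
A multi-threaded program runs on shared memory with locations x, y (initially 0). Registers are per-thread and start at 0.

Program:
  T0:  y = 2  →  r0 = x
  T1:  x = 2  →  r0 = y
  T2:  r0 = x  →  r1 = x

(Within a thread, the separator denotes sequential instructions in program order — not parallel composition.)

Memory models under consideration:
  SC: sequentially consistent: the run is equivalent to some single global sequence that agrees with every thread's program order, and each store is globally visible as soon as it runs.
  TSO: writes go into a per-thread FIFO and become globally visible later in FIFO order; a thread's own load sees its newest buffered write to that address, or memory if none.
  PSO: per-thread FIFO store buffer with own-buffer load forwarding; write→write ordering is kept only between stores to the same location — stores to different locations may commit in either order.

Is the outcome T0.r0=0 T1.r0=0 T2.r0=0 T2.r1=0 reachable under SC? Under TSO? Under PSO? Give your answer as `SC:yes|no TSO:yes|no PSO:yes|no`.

SC:no TSO:yes PSO:yes

outcome vector order: (T0.r0,T1.r0,T2.r0,T2.r1)
[SC] allowed = {<0 2 0 0>, <0 2 0 2>, <0 2 2 2>, <2 0 0 0>, <2 0 0 2>, <2 0 2 2>, <2 2 0 0>, <2 2 0 2>, <2 2 2 2>}
[TSO] allowed = {<0 0 0 0>, <0 0 0 2>, <0 0 2 2>, <0 2 0 0>, <0 2 0 2>, <0 2 2 2>, <2 0 0 0>, <2 0 0 2>, <2 0 2 2>, <2 2 0 0>, <2 2 0 2>, <2 2 2 2>}
[PSO] allowed = {<0 0 0 0>, <0 0 0 2>, <0 0 2 2>, <0 2 0 0>, <0 2 0 2>, <0 2 2 2>, <2 0 0 0>, <2 0 0 2>, <2 0 2 2>, <2 2 0 0>, <2 2 0 2>, <2 2 2 2>}
target <0 0 0 0> ∈ {TSO,PSO}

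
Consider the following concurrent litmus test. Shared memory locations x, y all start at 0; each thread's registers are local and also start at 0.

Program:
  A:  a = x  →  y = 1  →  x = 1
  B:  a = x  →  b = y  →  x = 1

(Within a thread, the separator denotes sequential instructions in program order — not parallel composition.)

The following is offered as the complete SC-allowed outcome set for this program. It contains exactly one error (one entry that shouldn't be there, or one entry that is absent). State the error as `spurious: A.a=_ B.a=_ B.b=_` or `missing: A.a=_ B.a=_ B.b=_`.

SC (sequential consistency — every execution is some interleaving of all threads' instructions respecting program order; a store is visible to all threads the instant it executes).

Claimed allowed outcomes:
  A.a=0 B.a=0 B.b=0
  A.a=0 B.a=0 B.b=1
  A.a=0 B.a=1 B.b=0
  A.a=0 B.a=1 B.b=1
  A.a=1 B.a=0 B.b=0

outcome vector order: (A.a,B.a,B.b)
[SC] allowed = {<0 0 0>; <0 0 1>; <0 1 1>; <1 0 0>}
claimed∖SC = {<0 1 0>}

spurious: A.a=0 B.a=1 B.b=0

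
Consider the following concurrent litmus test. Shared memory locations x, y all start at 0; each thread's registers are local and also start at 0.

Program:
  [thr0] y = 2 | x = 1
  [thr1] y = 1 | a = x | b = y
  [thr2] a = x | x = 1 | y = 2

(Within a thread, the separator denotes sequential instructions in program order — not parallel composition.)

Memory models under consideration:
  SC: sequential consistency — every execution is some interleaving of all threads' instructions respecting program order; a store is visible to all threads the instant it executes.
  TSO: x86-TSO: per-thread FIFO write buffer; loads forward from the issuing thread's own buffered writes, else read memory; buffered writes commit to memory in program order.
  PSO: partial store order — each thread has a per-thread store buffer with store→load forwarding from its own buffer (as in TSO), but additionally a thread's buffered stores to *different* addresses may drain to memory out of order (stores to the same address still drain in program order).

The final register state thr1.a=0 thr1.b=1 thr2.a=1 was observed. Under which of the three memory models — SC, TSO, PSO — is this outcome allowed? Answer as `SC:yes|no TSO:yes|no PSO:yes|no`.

outcome vector order: (thr1.a,thr1.b,thr2.a)
under SC → (0,1,0); (0,1,1); (0,2,0); (0,2,1); (1,1,0); (1,1,1); (1,2,0); (1,2,1)
under TSO → (0,1,0); (0,1,1); (0,2,0); (0,2,1); (1,1,0); (1,1,1); (1,2,0); (1,2,1)
under PSO → (0,1,0); (0,1,1); (0,2,0); (0,2,1); (1,1,0); (1,1,1); (1,2,0); (1,2,1)
target (0,1,1) ∈ {SC,TSO,PSO}

SC:yes TSO:yes PSO:yes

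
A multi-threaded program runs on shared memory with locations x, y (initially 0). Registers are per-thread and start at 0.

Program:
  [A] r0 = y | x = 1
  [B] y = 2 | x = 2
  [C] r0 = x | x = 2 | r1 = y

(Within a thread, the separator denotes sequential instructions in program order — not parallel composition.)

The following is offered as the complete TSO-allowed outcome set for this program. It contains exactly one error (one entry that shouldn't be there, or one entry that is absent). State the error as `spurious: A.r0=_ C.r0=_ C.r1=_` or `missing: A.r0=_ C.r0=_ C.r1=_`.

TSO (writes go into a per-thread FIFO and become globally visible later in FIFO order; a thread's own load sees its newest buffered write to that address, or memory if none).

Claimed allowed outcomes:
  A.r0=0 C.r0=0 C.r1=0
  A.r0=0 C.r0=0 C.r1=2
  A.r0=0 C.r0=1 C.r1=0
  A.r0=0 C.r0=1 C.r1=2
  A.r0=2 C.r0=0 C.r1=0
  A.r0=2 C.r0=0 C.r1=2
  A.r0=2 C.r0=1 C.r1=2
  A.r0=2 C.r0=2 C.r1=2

outcome vector order: (A.r0,C.r0,C.r1)
under TSO → 0/0/0 0/0/2 0/1/0 0/1/2 0/2/2 2/0/0 2/0/2 2/1/2 2/2/2
TSO∖claimed = {0/2/2}

missing: A.r0=0 C.r0=2 C.r1=2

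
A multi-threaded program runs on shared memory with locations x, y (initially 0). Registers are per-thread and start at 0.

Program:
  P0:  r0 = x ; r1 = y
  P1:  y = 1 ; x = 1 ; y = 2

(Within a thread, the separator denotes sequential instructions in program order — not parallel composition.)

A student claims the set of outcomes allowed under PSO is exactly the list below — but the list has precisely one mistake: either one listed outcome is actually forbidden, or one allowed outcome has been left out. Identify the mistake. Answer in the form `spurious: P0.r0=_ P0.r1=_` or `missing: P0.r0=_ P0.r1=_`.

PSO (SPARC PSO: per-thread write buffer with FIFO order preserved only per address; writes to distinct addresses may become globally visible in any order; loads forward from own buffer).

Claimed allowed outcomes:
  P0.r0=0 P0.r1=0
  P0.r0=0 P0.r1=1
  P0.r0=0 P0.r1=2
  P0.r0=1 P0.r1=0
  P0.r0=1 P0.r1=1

missing: P0.r0=1 P0.r1=2

outcome vector order: (P0.r0,P0.r1)
under PSO → <0 0> <0 1> <0 2> <1 0> <1 1> <1 2>
PSO∖claimed = {<1 2>}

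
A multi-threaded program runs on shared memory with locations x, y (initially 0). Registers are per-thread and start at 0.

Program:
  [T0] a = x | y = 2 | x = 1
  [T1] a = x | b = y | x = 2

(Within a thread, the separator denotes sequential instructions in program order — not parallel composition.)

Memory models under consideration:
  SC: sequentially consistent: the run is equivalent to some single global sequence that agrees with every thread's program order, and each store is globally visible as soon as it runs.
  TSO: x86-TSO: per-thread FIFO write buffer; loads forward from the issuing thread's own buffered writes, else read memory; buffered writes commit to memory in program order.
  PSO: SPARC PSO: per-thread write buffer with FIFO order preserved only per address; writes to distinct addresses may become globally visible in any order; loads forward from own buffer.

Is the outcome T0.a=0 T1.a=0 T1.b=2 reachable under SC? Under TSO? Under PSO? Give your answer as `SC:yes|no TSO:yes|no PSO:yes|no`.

outcome vector order: (T0.a,T1.a,T1.b)
SC: 4 outcomes — {(0,0,0); (0,0,2); (0,1,2); (2,0,0)}
TSO: 4 outcomes — {(0,0,0); (0,0,2); (0,1,2); (2,0,0)}
PSO: 5 outcomes — {(0,0,0); (0,0,2); (0,1,0); (0,1,2); (2,0,0)}
target (0,0,2) ∈ {SC,TSO,PSO}

SC:yes TSO:yes PSO:yes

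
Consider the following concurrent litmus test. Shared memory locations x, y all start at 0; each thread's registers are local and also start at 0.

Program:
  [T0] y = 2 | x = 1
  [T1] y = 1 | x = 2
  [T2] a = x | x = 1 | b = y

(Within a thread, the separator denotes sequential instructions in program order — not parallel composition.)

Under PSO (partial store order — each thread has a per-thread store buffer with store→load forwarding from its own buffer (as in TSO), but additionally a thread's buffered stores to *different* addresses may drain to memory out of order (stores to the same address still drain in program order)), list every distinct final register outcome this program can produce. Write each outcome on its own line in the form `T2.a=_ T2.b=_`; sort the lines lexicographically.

outcome vector order: (T2.a,T2.b)
|PSO outcomes| = 9

T2.a=0 T2.b=0
T2.a=0 T2.b=1
T2.a=0 T2.b=2
T2.a=1 T2.b=0
T2.a=1 T2.b=1
T2.a=1 T2.b=2
T2.a=2 T2.b=0
T2.a=2 T2.b=1
T2.a=2 T2.b=2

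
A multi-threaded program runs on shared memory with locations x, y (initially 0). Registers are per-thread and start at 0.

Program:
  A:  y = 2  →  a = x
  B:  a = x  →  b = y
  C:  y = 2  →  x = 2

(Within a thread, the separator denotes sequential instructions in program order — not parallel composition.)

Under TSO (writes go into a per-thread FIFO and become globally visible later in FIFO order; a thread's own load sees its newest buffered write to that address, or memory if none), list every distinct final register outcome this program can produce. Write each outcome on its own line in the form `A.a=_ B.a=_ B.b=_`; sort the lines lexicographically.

outcome vector order: (A.a,B.a,B.b)
|TSO outcomes| = 6

A.a=0 B.a=0 B.b=0
A.a=0 B.a=0 B.b=2
A.a=0 B.a=2 B.b=2
A.a=2 B.a=0 B.b=0
A.a=2 B.a=0 B.b=2
A.a=2 B.a=2 B.b=2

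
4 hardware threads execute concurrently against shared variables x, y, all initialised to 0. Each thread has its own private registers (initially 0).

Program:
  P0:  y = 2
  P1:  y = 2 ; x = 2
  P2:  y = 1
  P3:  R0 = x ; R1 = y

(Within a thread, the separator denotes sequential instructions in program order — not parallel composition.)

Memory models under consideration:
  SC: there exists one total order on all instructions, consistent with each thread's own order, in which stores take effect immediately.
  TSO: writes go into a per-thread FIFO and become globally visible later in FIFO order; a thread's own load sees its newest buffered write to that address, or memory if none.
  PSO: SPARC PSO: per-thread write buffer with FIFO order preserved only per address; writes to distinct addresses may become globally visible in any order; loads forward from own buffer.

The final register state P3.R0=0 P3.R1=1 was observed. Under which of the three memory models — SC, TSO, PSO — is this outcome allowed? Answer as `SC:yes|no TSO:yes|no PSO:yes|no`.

SC:yes TSO:yes PSO:yes

outcome vector order: (P3.R0,P3.R1)
SC: 5 outcomes — {<0 0> <0 1> <0 2> <2 1> <2 2>}
TSO: 5 outcomes — {<0 0> <0 1> <0 2> <2 1> <2 2>}
PSO: 6 outcomes — {<0 0> <0 1> <0 2> <2 0> <2 1> <2 2>}
target <0 1> ∈ {SC,TSO,PSO}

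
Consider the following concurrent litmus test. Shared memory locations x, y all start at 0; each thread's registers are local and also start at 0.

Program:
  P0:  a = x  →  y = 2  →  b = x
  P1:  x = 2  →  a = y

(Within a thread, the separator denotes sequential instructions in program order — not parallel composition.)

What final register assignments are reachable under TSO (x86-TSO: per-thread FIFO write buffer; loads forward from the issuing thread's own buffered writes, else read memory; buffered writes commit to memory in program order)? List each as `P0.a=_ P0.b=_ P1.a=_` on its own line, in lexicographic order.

outcome vector order: (P0.a,P0.b,P1.a)
|TSO outcomes| = 6

P0.a=0 P0.b=0 P1.a=0
P0.a=0 P0.b=0 P1.a=2
P0.a=0 P0.b=2 P1.a=0
P0.a=0 P0.b=2 P1.a=2
P0.a=2 P0.b=2 P1.a=0
P0.a=2 P0.b=2 P1.a=2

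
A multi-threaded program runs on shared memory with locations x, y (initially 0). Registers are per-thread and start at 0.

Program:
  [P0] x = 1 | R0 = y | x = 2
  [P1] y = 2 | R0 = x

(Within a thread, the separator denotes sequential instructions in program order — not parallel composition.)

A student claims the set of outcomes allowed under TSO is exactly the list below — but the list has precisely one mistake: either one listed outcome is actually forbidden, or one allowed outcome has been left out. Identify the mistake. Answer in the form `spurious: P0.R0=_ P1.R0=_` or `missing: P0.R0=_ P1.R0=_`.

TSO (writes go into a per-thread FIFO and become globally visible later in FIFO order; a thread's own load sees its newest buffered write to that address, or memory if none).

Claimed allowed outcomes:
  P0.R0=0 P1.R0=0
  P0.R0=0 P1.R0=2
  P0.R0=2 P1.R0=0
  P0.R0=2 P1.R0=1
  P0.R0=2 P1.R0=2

outcome vector order: (P0.R0,P1.R0)
TSO (6): <0 0> <0 1> <0 2> <2 0> <2 1> <2 2>
TSO∖claimed = {<0 1>}

missing: P0.R0=0 P1.R0=1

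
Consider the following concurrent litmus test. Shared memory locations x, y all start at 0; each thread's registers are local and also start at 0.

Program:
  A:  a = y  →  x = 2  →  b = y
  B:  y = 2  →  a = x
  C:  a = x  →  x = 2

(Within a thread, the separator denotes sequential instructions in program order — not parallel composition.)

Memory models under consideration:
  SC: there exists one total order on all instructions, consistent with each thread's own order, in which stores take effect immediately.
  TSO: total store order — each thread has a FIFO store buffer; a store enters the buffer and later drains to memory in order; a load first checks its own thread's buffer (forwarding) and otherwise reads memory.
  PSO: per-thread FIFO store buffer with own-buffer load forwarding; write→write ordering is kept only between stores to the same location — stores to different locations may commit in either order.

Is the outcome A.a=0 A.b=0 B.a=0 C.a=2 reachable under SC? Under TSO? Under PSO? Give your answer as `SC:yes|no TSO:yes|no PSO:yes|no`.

outcome vector order: (A.a,A.b,B.a,C.a)
under SC → <0 0 2 0> <0 0 2 2> <0 2 0 0> <0 2 0 2> <0 2 2 0> <0 2 2 2> <2 2 0 0> <2 2 0 2> <2 2 2 0> <2 2 2 2>
under TSO → <0 0 0 0> <0 0 0 2> <0 0 2 0> <0 0 2 2> <0 2 0 0> <0 2 0 2> <0 2 2 0> <0 2 2 2> <2 2 0 0> <2 2 0 2> <2 2 2 0> <2 2 2 2>
under PSO → <0 0 0 0> <0 0 0 2> <0 0 2 0> <0 0 2 2> <0 2 0 0> <0 2 0 2> <0 2 2 0> <0 2 2 2> <2 2 0 0> <2 2 0 2> <2 2 2 0> <2 2 2 2>
target <0 0 0 2> ∈ {TSO,PSO}

SC:no TSO:yes PSO:yes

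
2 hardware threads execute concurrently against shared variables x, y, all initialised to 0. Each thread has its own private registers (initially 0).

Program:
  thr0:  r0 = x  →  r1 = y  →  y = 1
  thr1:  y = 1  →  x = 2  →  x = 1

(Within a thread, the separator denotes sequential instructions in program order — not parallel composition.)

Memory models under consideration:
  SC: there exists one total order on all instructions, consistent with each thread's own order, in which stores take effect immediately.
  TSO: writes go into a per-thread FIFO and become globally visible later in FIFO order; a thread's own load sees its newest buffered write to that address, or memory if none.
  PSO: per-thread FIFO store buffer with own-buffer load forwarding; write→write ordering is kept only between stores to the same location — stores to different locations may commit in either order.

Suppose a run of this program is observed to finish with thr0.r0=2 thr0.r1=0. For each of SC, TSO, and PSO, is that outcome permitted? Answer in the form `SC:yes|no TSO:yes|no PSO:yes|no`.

outcome vector order: (thr0.r0,thr0.r1)
SC: 4 outcomes — {0/0 0/1 1/1 2/1}
TSO: 4 outcomes — {0/0 0/1 1/1 2/1}
PSO: 6 outcomes — {0/0 0/1 1/0 1/1 2/0 2/1}
target 2/0 ∈ {PSO}

SC:no TSO:no PSO:yes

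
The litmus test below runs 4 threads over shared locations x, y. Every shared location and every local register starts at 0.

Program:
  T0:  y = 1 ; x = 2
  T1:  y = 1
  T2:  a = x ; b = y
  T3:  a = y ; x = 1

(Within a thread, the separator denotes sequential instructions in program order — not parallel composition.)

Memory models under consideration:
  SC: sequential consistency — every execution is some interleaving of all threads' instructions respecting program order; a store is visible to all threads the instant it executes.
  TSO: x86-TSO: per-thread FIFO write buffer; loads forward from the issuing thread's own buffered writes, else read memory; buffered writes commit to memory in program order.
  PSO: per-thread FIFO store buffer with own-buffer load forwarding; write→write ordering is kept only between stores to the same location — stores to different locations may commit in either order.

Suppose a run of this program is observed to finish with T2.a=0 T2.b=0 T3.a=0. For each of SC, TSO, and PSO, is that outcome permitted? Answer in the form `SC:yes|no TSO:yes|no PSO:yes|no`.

SC:yes TSO:yes PSO:yes

outcome vector order: (T2.a,T2.b,T3.a)
under SC → 000; 001; 010; 011; 100; 110; 111; 210; 211
under TSO → 000; 001; 010; 011; 100; 110; 111; 210; 211
under PSO → 000; 001; 010; 011; 100; 110; 111; 200; 201; 210; 211
target 000 ∈ {SC,TSO,PSO}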